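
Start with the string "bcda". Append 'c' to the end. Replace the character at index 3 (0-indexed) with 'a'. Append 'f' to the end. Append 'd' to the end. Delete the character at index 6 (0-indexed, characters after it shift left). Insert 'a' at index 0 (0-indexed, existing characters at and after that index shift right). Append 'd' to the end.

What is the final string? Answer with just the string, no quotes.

Answer: abcdacfd

Derivation:
Applying each edit step by step:
Start: "bcda"
Op 1 (append 'c'): "bcda" -> "bcdac"
Op 2 (replace idx 3: 'a' -> 'a'): "bcdac" -> "bcdac"
Op 3 (append 'f'): "bcdac" -> "bcdacf"
Op 4 (append 'd'): "bcdacf" -> "bcdacfd"
Op 5 (delete idx 6 = 'd'): "bcdacfd" -> "bcdacf"
Op 6 (insert 'a' at idx 0): "bcdacf" -> "abcdacf"
Op 7 (append 'd'): "abcdacf" -> "abcdacfd"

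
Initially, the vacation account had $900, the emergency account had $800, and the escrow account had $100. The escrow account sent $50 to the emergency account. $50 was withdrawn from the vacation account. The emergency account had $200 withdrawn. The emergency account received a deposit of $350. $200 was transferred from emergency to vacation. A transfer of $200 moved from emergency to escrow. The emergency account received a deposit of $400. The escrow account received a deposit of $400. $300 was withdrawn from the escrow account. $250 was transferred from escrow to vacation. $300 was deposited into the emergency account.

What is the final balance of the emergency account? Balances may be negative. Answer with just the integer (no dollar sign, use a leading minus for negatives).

Answer: 1300

Derivation:
Tracking account balances step by step:
Start: vacation=900, emergency=800, escrow=100
Event 1 (transfer 50 escrow -> emergency): escrow: 100 - 50 = 50, emergency: 800 + 50 = 850. Balances: vacation=900, emergency=850, escrow=50
Event 2 (withdraw 50 from vacation): vacation: 900 - 50 = 850. Balances: vacation=850, emergency=850, escrow=50
Event 3 (withdraw 200 from emergency): emergency: 850 - 200 = 650. Balances: vacation=850, emergency=650, escrow=50
Event 4 (deposit 350 to emergency): emergency: 650 + 350 = 1000. Balances: vacation=850, emergency=1000, escrow=50
Event 5 (transfer 200 emergency -> vacation): emergency: 1000 - 200 = 800, vacation: 850 + 200 = 1050. Balances: vacation=1050, emergency=800, escrow=50
Event 6 (transfer 200 emergency -> escrow): emergency: 800 - 200 = 600, escrow: 50 + 200 = 250. Balances: vacation=1050, emergency=600, escrow=250
Event 7 (deposit 400 to emergency): emergency: 600 + 400 = 1000. Balances: vacation=1050, emergency=1000, escrow=250
Event 8 (deposit 400 to escrow): escrow: 250 + 400 = 650. Balances: vacation=1050, emergency=1000, escrow=650
Event 9 (withdraw 300 from escrow): escrow: 650 - 300 = 350. Balances: vacation=1050, emergency=1000, escrow=350
Event 10 (transfer 250 escrow -> vacation): escrow: 350 - 250 = 100, vacation: 1050 + 250 = 1300. Balances: vacation=1300, emergency=1000, escrow=100
Event 11 (deposit 300 to emergency): emergency: 1000 + 300 = 1300. Balances: vacation=1300, emergency=1300, escrow=100

Final balance of emergency: 1300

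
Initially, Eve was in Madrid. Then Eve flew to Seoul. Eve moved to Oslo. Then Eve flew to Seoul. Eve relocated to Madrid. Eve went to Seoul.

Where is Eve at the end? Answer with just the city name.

Tracking Eve's location:
Start: Eve is in Madrid.
After move 1: Madrid -> Seoul. Eve is in Seoul.
After move 2: Seoul -> Oslo. Eve is in Oslo.
After move 3: Oslo -> Seoul. Eve is in Seoul.
After move 4: Seoul -> Madrid. Eve is in Madrid.
After move 5: Madrid -> Seoul. Eve is in Seoul.

Answer: Seoul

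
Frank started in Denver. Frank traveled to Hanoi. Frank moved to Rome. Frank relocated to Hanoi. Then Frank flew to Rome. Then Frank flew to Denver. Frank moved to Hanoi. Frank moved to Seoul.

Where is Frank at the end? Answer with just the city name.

Answer: Seoul

Derivation:
Tracking Frank's location:
Start: Frank is in Denver.
After move 1: Denver -> Hanoi. Frank is in Hanoi.
After move 2: Hanoi -> Rome. Frank is in Rome.
After move 3: Rome -> Hanoi. Frank is in Hanoi.
After move 4: Hanoi -> Rome. Frank is in Rome.
After move 5: Rome -> Denver. Frank is in Denver.
After move 6: Denver -> Hanoi. Frank is in Hanoi.
After move 7: Hanoi -> Seoul. Frank is in Seoul.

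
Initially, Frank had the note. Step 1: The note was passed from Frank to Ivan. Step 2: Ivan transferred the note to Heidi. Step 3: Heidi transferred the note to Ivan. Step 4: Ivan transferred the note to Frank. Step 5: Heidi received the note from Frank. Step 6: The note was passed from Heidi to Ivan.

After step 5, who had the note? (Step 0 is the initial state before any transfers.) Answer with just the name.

Tracking the note holder through step 5:
After step 0 (start): Frank
After step 1: Ivan
After step 2: Heidi
After step 3: Ivan
After step 4: Frank
After step 5: Heidi

At step 5, the holder is Heidi.

Answer: Heidi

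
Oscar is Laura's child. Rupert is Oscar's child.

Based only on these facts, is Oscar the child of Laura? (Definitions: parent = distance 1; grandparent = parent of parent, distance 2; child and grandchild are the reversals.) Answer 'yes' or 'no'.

Answer: yes

Derivation:
Reconstructing the parent chain from the given facts:
  Laura -> Oscar -> Rupert
(each arrow means 'parent of the next')
Positions in the chain (0 = top):
  position of Laura: 0
  position of Oscar: 1
  position of Rupert: 2

Oscar is at position 1, Laura is at position 0; signed distance (j - i) = -1.
'child' requires j - i = -1. Actual distance is -1, so the relation HOLDS.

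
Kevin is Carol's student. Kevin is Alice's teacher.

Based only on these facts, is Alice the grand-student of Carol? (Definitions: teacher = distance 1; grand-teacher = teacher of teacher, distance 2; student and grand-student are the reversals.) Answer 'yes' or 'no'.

Reconstructing the teacher chain from the given facts:
  Carol -> Kevin -> Alice
(each arrow means 'teacher of the next')
Positions in the chain (0 = top):
  position of Carol: 0
  position of Kevin: 1
  position of Alice: 2

Alice is at position 2, Carol is at position 0; signed distance (j - i) = -2.
'grand-student' requires j - i = -2. Actual distance is -2, so the relation HOLDS.

Answer: yes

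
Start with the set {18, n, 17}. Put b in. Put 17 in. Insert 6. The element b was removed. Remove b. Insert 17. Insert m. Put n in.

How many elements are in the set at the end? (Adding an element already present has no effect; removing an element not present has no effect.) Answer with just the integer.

Answer: 5

Derivation:
Tracking the set through each operation:
Start: {17, 18, n}
Event 1 (add b): added. Set: {17, 18, b, n}
Event 2 (add 17): already present, no change. Set: {17, 18, b, n}
Event 3 (add 6): added. Set: {17, 18, 6, b, n}
Event 4 (remove b): removed. Set: {17, 18, 6, n}
Event 5 (remove b): not present, no change. Set: {17, 18, 6, n}
Event 6 (add 17): already present, no change. Set: {17, 18, 6, n}
Event 7 (add m): added. Set: {17, 18, 6, m, n}
Event 8 (add n): already present, no change. Set: {17, 18, 6, m, n}

Final set: {17, 18, 6, m, n} (size 5)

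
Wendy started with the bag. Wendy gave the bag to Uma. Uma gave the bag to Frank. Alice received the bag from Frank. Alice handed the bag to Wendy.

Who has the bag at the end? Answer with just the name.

Answer: Wendy

Derivation:
Tracking the bag through each event:
Start: Wendy has the bag.
After event 1: Uma has the bag.
After event 2: Frank has the bag.
After event 3: Alice has the bag.
After event 4: Wendy has the bag.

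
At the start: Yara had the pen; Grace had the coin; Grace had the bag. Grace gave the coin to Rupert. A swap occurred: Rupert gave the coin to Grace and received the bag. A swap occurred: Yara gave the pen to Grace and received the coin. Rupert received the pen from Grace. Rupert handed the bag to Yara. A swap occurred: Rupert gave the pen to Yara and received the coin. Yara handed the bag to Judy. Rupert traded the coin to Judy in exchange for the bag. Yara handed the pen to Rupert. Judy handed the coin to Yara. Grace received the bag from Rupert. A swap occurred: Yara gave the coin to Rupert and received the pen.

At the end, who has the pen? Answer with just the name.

Answer: Yara

Derivation:
Tracking all object holders:
Start: pen:Yara, coin:Grace, bag:Grace
Event 1 (give coin: Grace -> Rupert). State: pen:Yara, coin:Rupert, bag:Grace
Event 2 (swap coin<->bag: now coin:Grace, bag:Rupert). State: pen:Yara, coin:Grace, bag:Rupert
Event 3 (swap pen<->coin: now pen:Grace, coin:Yara). State: pen:Grace, coin:Yara, bag:Rupert
Event 4 (give pen: Grace -> Rupert). State: pen:Rupert, coin:Yara, bag:Rupert
Event 5 (give bag: Rupert -> Yara). State: pen:Rupert, coin:Yara, bag:Yara
Event 6 (swap pen<->coin: now pen:Yara, coin:Rupert). State: pen:Yara, coin:Rupert, bag:Yara
Event 7 (give bag: Yara -> Judy). State: pen:Yara, coin:Rupert, bag:Judy
Event 8 (swap coin<->bag: now coin:Judy, bag:Rupert). State: pen:Yara, coin:Judy, bag:Rupert
Event 9 (give pen: Yara -> Rupert). State: pen:Rupert, coin:Judy, bag:Rupert
Event 10 (give coin: Judy -> Yara). State: pen:Rupert, coin:Yara, bag:Rupert
Event 11 (give bag: Rupert -> Grace). State: pen:Rupert, coin:Yara, bag:Grace
Event 12 (swap coin<->pen: now coin:Rupert, pen:Yara). State: pen:Yara, coin:Rupert, bag:Grace

Final state: pen:Yara, coin:Rupert, bag:Grace
The pen is held by Yara.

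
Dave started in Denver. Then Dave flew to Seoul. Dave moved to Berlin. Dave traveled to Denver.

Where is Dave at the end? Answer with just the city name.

Answer: Denver

Derivation:
Tracking Dave's location:
Start: Dave is in Denver.
After move 1: Denver -> Seoul. Dave is in Seoul.
After move 2: Seoul -> Berlin. Dave is in Berlin.
After move 3: Berlin -> Denver. Dave is in Denver.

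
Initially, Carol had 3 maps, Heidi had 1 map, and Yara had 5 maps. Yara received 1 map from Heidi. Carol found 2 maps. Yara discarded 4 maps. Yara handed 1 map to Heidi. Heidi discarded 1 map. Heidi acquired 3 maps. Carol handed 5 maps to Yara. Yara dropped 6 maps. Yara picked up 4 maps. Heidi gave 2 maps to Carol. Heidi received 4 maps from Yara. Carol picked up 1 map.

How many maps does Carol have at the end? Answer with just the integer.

Tracking counts step by step:
Start: Carol=3, Heidi=1, Yara=5
Event 1 (Heidi -> Yara, 1): Heidi: 1 -> 0, Yara: 5 -> 6. State: Carol=3, Heidi=0, Yara=6
Event 2 (Carol +2): Carol: 3 -> 5. State: Carol=5, Heidi=0, Yara=6
Event 3 (Yara -4): Yara: 6 -> 2. State: Carol=5, Heidi=0, Yara=2
Event 4 (Yara -> Heidi, 1): Yara: 2 -> 1, Heidi: 0 -> 1. State: Carol=5, Heidi=1, Yara=1
Event 5 (Heidi -1): Heidi: 1 -> 0. State: Carol=5, Heidi=0, Yara=1
Event 6 (Heidi +3): Heidi: 0 -> 3. State: Carol=5, Heidi=3, Yara=1
Event 7 (Carol -> Yara, 5): Carol: 5 -> 0, Yara: 1 -> 6. State: Carol=0, Heidi=3, Yara=6
Event 8 (Yara -6): Yara: 6 -> 0. State: Carol=0, Heidi=3, Yara=0
Event 9 (Yara +4): Yara: 0 -> 4. State: Carol=0, Heidi=3, Yara=4
Event 10 (Heidi -> Carol, 2): Heidi: 3 -> 1, Carol: 0 -> 2. State: Carol=2, Heidi=1, Yara=4
Event 11 (Yara -> Heidi, 4): Yara: 4 -> 0, Heidi: 1 -> 5. State: Carol=2, Heidi=5, Yara=0
Event 12 (Carol +1): Carol: 2 -> 3. State: Carol=3, Heidi=5, Yara=0

Carol's final count: 3

Answer: 3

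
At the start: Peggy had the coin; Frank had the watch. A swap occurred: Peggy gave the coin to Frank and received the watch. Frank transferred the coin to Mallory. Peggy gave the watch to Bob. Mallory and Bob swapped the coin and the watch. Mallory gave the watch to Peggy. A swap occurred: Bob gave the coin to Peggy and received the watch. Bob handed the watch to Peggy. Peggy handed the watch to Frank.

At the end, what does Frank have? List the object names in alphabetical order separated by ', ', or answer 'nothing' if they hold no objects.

Tracking all object holders:
Start: coin:Peggy, watch:Frank
Event 1 (swap coin<->watch: now coin:Frank, watch:Peggy). State: coin:Frank, watch:Peggy
Event 2 (give coin: Frank -> Mallory). State: coin:Mallory, watch:Peggy
Event 3 (give watch: Peggy -> Bob). State: coin:Mallory, watch:Bob
Event 4 (swap coin<->watch: now coin:Bob, watch:Mallory). State: coin:Bob, watch:Mallory
Event 5 (give watch: Mallory -> Peggy). State: coin:Bob, watch:Peggy
Event 6 (swap coin<->watch: now coin:Peggy, watch:Bob). State: coin:Peggy, watch:Bob
Event 7 (give watch: Bob -> Peggy). State: coin:Peggy, watch:Peggy
Event 8 (give watch: Peggy -> Frank). State: coin:Peggy, watch:Frank

Final state: coin:Peggy, watch:Frank
Frank holds: watch.

Answer: watch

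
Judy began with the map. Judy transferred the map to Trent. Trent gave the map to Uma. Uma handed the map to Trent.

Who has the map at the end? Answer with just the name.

Answer: Trent

Derivation:
Tracking the map through each event:
Start: Judy has the map.
After event 1: Trent has the map.
After event 2: Uma has the map.
After event 3: Trent has the map.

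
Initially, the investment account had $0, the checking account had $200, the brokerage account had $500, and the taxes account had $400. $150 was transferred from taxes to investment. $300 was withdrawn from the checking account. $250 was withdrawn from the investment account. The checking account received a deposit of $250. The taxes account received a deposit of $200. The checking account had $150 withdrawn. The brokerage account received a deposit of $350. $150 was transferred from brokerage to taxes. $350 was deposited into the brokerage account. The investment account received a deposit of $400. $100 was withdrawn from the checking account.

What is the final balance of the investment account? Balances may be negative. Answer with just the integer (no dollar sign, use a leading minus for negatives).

Tracking account balances step by step:
Start: investment=0, checking=200, brokerage=500, taxes=400
Event 1 (transfer 150 taxes -> investment): taxes: 400 - 150 = 250, investment: 0 + 150 = 150. Balances: investment=150, checking=200, brokerage=500, taxes=250
Event 2 (withdraw 300 from checking): checking: 200 - 300 = -100. Balances: investment=150, checking=-100, brokerage=500, taxes=250
Event 3 (withdraw 250 from investment): investment: 150 - 250 = -100. Balances: investment=-100, checking=-100, brokerage=500, taxes=250
Event 4 (deposit 250 to checking): checking: -100 + 250 = 150. Balances: investment=-100, checking=150, brokerage=500, taxes=250
Event 5 (deposit 200 to taxes): taxes: 250 + 200 = 450. Balances: investment=-100, checking=150, brokerage=500, taxes=450
Event 6 (withdraw 150 from checking): checking: 150 - 150 = 0. Balances: investment=-100, checking=0, brokerage=500, taxes=450
Event 7 (deposit 350 to brokerage): brokerage: 500 + 350 = 850. Balances: investment=-100, checking=0, brokerage=850, taxes=450
Event 8 (transfer 150 brokerage -> taxes): brokerage: 850 - 150 = 700, taxes: 450 + 150 = 600. Balances: investment=-100, checking=0, brokerage=700, taxes=600
Event 9 (deposit 350 to brokerage): brokerage: 700 + 350 = 1050. Balances: investment=-100, checking=0, brokerage=1050, taxes=600
Event 10 (deposit 400 to investment): investment: -100 + 400 = 300. Balances: investment=300, checking=0, brokerage=1050, taxes=600
Event 11 (withdraw 100 from checking): checking: 0 - 100 = -100. Balances: investment=300, checking=-100, brokerage=1050, taxes=600

Final balance of investment: 300

Answer: 300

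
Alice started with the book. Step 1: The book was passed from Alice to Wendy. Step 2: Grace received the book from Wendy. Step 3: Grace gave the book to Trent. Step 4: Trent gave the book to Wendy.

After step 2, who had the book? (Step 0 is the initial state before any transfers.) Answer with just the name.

Tracking the book holder through step 2:
After step 0 (start): Alice
After step 1: Wendy
After step 2: Grace

At step 2, the holder is Grace.

Answer: Grace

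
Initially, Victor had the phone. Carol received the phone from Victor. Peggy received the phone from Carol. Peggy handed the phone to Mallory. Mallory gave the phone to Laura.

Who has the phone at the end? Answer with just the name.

Answer: Laura

Derivation:
Tracking the phone through each event:
Start: Victor has the phone.
After event 1: Carol has the phone.
After event 2: Peggy has the phone.
After event 3: Mallory has the phone.
After event 4: Laura has the phone.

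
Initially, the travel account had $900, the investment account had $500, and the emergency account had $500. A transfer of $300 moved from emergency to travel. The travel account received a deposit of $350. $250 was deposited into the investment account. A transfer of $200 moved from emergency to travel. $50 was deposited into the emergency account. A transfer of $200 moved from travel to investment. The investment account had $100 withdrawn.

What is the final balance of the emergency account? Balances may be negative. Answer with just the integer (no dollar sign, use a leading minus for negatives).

Tracking account balances step by step:
Start: travel=900, investment=500, emergency=500
Event 1 (transfer 300 emergency -> travel): emergency: 500 - 300 = 200, travel: 900 + 300 = 1200. Balances: travel=1200, investment=500, emergency=200
Event 2 (deposit 350 to travel): travel: 1200 + 350 = 1550. Balances: travel=1550, investment=500, emergency=200
Event 3 (deposit 250 to investment): investment: 500 + 250 = 750. Balances: travel=1550, investment=750, emergency=200
Event 4 (transfer 200 emergency -> travel): emergency: 200 - 200 = 0, travel: 1550 + 200 = 1750. Balances: travel=1750, investment=750, emergency=0
Event 5 (deposit 50 to emergency): emergency: 0 + 50 = 50. Balances: travel=1750, investment=750, emergency=50
Event 6 (transfer 200 travel -> investment): travel: 1750 - 200 = 1550, investment: 750 + 200 = 950. Balances: travel=1550, investment=950, emergency=50
Event 7 (withdraw 100 from investment): investment: 950 - 100 = 850. Balances: travel=1550, investment=850, emergency=50

Final balance of emergency: 50

Answer: 50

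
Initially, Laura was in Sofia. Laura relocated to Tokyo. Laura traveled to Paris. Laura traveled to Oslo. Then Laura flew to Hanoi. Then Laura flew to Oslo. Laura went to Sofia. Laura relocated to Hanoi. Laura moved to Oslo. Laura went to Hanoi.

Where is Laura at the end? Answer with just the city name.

Tracking Laura's location:
Start: Laura is in Sofia.
After move 1: Sofia -> Tokyo. Laura is in Tokyo.
After move 2: Tokyo -> Paris. Laura is in Paris.
After move 3: Paris -> Oslo. Laura is in Oslo.
After move 4: Oslo -> Hanoi. Laura is in Hanoi.
After move 5: Hanoi -> Oslo. Laura is in Oslo.
After move 6: Oslo -> Sofia. Laura is in Sofia.
After move 7: Sofia -> Hanoi. Laura is in Hanoi.
After move 8: Hanoi -> Oslo. Laura is in Oslo.
After move 9: Oslo -> Hanoi. Laura is in Hanoi.

Answer: Hanoi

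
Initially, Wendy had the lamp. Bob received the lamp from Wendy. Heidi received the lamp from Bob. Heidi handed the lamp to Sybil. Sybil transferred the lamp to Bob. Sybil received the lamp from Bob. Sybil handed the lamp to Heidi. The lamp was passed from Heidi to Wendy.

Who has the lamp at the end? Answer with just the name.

Tracking the lamp through each event:
Start: Wendy has the lamp.
After event 1: Bob has the lamp.
After event 2: Heidi has the lamp.
After event 3: Sybil has the lamp.
After event 4: Bob has the lamp.
After event 5: Sybil has the lamp.
After event 6: Heidi has the lamp.
After event 7: Wendy has the lamp.

Answer: Wendy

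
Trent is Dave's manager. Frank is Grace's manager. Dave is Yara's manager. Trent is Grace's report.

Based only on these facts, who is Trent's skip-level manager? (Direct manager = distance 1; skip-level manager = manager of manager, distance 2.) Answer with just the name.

Reconstructing the manager chain from the given facts:
  Frank -> Grace -> Trent -> Dave -> Yara
(each arrow means 'manager of the next')
Positions in the chain (0 = top):
  position of Frank: 0
  position of Grace: 1
  position of Trent: 2
  position of Dave: 3
  position of Yara: 4

Trent is at position 2; the skip-level manager is 2 steps up the chain, i.e. position 0: Frank.

Answer: Frank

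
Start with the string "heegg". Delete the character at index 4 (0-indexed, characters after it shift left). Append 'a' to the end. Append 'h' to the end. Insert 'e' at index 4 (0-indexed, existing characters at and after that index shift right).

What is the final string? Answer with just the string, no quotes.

Answer: heegeah

Derivation:
Applying each edit step by step:
Start: "heegg"
Op 1 (delete idx 4 = 'g'): "heegg" -> "heeg"
Op 2 (append 'a'): "heeg" -> "heega"
Op 3 (append 'h'): "heega" -> "heegah"
Op 4 (insert 'e' at idx 4): "heegah" -> "heegeah"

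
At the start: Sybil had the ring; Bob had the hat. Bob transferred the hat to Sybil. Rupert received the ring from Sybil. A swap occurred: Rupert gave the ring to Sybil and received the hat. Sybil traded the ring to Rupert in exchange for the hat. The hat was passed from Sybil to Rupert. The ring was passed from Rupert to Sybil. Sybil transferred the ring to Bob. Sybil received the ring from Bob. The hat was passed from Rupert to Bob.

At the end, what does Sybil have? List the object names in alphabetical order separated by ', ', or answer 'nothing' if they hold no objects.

Tracking all object holders:
Start: ring:Sybil, hat:Bob
Event 1 (give hat: Bob -> Sybil). State: ring:Sybil, hat:Sybil
Event 2 (give ring: Sybil -> Rupert). State: ring:Rupert, hat:Sybil
Event 3 (swap ring<->hat: now ring:Sybil, hat:Rupert). State: ring:Sybil, hat:Rupert
Event 4 (swap ring<->hat: now ring:Rupert, hat:Sybil). State: ring:Rupert, hat:Sybil
Event 5 (give hat: Sybil -> Rupert). State: ring:Rupert, hat:Rupert
Event 6 (give ring: Rupert -> Sybil). State: ring:Sybil, hat:Rupert
Event 7 (give ring: Sybil -> Bob). State: ring:Bob, hat:Rupert
Event 8 (give ring: Bob -> Sybil). State: ring:Sybil, hat:Rupert
Event 9 (give hat: Rupert -> Bob). State: ring:Sybil, hat:Bob

Final state: ring:Sybil, hat:Bob
Sybil holds: ring.

Answer: ring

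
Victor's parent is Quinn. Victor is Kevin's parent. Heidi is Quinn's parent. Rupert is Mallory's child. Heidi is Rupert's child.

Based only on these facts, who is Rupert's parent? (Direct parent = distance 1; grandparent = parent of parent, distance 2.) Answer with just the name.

Reconstructing the parent chain from the given facts:
  Mallory -> Rupert -> Heidi -> Quinn -> Victor -> Kevin
(each arrow means 'parent of the next')
Positions in the chain (0 = top):
  position of Mallory: 0
  position of Rupert: 1
  position of Heidi: 2
  position of Quinn: 3
  position of Victor: 4
  position of Kevin: 5

Rupert is at position 1; the parent is 1 step up the chain, i.e. position 0: Mallory.

Answer: Mallory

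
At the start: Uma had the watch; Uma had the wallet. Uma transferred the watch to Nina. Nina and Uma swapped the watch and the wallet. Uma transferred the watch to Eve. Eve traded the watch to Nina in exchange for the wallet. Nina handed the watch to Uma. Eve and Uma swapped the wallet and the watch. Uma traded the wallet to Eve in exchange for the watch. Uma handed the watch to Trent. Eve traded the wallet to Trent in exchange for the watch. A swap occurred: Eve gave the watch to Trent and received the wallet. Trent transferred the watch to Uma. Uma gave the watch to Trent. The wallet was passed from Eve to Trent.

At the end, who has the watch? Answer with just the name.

Tracking all object holders:
Start: watch:Uma, wallet:Uma
Event 1 (give watch: Uma -> Nina). State: watch:Nina, wallet:Uma
Event 2 (swap watch<->wallet: now watch:Uma, wallet:Nina). State: watch:Uma, wallet:Nina
Event 3 (give watch: Uma -> Eve). State: watch:Eve, wallet:Nina
Event 4 (swap watch<->wallet: now watch:Nina, wallet:Eve). State: watch:Nina, wallet:Eve
Event 5 (give watch: Nina -> Uma). State: watch:Uma, wallet:Eve
Event 6 (swap wallet<->watch: now wallet:Uma, watch:Eve). State: watch:Eve, wallet:Uma
Event 7 (swap wallet<->watch: now wallet:Eve, watch:Uma). State: watch:Uma, wallet:Eve
Event 8 (give watch: Uma -> Trent). State: watch:Trent, wallet:Eve
Event 9 (swap wallet<->watch: now wallet:Trent, watch:Eve). State: watch:Eve, wallet:Trent
Event 10 (swap watch<->wallet: now watch:Trent, wallet:Eve). State: watch:Trent, wallet:Eve
Event 11 (give watch: Trent -> Uma). State: watch:Uma, wallet:Eve
Event 12 (give watch: Uma -> Trent). State: watch:Trent, wallet:Eve
Event 13 (give wallet: Eve -> Trent). State: watch:Trent, wallet:Trent

Final state: watch:Trent, wallet:Trent
The watch is held by Trent.

Answer: Trent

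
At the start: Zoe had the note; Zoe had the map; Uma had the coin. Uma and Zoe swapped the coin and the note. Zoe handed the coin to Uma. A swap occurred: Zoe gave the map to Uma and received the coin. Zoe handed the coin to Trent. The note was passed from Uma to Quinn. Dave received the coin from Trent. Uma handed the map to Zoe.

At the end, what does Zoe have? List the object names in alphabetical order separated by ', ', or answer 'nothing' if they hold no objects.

Answer: map

Derivation:
Tracking all object holders:
Start: note:Zoe, map:Zoe, coin:Uma
Event 1 (swap coin<->note: now coin:Zoe, note:Uma). State: note:Uma, map:Zoe, coin:Zoe
Event 2 (give coin: Zoe -> Uma). State: note:Uma, map:Zoe, coin:Uma
Event 3 (swap map<->coin: now map:Uma, coin:Zoe). State: note:Uma, map:Uma, coin:Zoe
Event 4 (give coin: Zoe -> Trent). State: note:Uma, map:Uma, coin:Trent
Event 5 (give note: Uma -> Quinn). State: note:Quinn, map:Uma, coin:Trent
Event 6 (give coin: Trent -> Dave). State: note:Quinn, map:Uma, coin:Dave
Event 7 (give map: Uma -> Zoe). State: note:Quinn, map:Zoe, coin:Dave

Final state: note:Quinn, map:Zoe, coin:Dave
Zoe holds: map.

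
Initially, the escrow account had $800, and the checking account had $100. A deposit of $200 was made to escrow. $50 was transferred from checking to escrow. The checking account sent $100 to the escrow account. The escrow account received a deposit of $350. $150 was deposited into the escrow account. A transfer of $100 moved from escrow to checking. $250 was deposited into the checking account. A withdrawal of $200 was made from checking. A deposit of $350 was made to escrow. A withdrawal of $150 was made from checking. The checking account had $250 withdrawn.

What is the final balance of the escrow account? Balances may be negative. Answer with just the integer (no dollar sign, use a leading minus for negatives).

Answer: 1900

Derivation:
Tracking account balances step by step:
Start: escrow=800, checking=100
Event 1 (deposit 200 to escrow): escrow: 800 + 200 = 1000. Balances: escrow=1000, checking=100
Event 2 (transfer 50 checking -> escrow): checking: 100 - 50 = 50, escrow: 1000 + 50 = 1050. Balances: escrow=1050, checking=50
Event 3 (transfer 100 checking -> escrow): checking: 50 - 100 = -50, escrow: 1050 + 100 = 1150. Balances: escrow=1150, checking=-50
Event 4 (deposit 350 to escrow): escrow: 1150 + 350 = 1500. Balances: escrow=1500, checking=-50
Event 5 (deposit 150 to escrow): escrow: 1500 + 150 = 1650. Balances: escrow=1650, checking=-50
Event 6 (transfer 100 escrow -> checking): escrow: 1650 - 100 = 1550, checking: -50 + 100 = 50. Balances: escrow=1550, checking=50
Event 7 (deposit 250 to checking): checking: 50 + 250 = 300. Balances: escrow=1550, checking=300
Event 8 (withdraw 200 from checking): checking: 300 - 200 = 100. Balances: escrow=1550, checking=100
Event 9 (deposit 350 to escrow): escrow: 1550 + 350 = 1900. Balances: escrow=1900, checking=100
Event 10 (withdraw 150 from checking): checking: 100 - 150 = -50. Balances: escrow=1900, checking=-50
Event 11 (withdraw 250 from checking): checking: -50 - 250 = -300. Balances: escrow=1900, checking=-300

Final balance of escrow: 1900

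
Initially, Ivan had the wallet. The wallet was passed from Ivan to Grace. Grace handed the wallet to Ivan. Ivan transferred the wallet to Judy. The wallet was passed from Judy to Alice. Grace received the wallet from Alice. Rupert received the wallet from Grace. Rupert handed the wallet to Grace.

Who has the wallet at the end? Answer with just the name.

Answer: Grace

Derivation:
Tracking the wallet through each event:
Start: Ivan has the wallet.
After event 1: Grace has the wallet.
After event 2: Ivan has the wallet.
After event 3: Judy has the wallet.
After event 4: Alice has the wallet.
After event 5: Grace has the wallet.
After event 6: Rupert has the wallet.
After event 7: Grace has the wallet.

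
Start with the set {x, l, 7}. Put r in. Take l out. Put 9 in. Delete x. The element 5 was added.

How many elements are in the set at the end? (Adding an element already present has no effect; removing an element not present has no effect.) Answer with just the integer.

Tracking the set through each operation:
Start: {7, l, x}
Event 1 (add r): added. Set: {7, l, r, x}
Event 2 (remove l): removed. Set: {7, r, x}
Event 3 (add 9): added. Set: {7, 9, r, x}
Event 4 (remove x): removed. Set: {7, 9, r}
Event 5 (add 5): added. Set: {5, 7, 9, r}

Final set: {5, 7, 9, r} (size 4)

Answer: 4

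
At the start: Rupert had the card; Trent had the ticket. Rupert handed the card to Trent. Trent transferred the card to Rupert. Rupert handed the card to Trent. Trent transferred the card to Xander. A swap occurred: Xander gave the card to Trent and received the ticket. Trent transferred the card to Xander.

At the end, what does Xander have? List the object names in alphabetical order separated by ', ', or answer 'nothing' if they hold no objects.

Answer: card, ticket

Derivation:
Tracking all object holders:
Start: card:Rupert, ticket:Trent
Event 1 (give card: Rupert -> Trent). State: card:Trent, ticket:Trent
Event 2 (give card: Trent -> Rupert). State: card:Rupert, ticket:Trent
Event 3 (give card: Rupert -> Trent). State: card:Trent, ticket:Trent
Event 4 (give card: Trent -> Xander). State: card:Xander, ticket:Trent
Event 5 (swap card<->ticket: now card:Trent, ticket:Xander). State: card:Trent, ticket:Xander
Event 6 (give card: Trent -> Xander). State: card:Xander, ticket:Xander

Final state: card:Xander, ticket:Xander
Xander holds: card, ticket.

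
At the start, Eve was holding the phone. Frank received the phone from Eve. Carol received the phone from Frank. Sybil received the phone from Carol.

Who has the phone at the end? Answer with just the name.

Tracking the phone through each event:
Start: Eve has the phone.
After event 1: Frank has the phone.
After event 2: Carol has the phone.
After event 3: Sybil has the phone.

Answer: Sybil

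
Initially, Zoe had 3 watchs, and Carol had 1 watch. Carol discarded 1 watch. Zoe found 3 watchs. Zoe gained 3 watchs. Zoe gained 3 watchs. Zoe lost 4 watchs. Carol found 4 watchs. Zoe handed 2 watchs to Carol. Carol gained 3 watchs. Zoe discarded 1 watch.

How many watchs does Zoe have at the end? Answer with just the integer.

Answer: 5

Derivation:
Tracking counts step by step:
Start: Zoe=3, Carol=1
Event 1 (Carol -1): Carol: 1 -> 0. State: Zoe=3, Carol=0
Event 2 (Zoe +3): Zoe: 3 -> 6. State: Zoe=6, Carol=0
Event 3 (Zoe +3): Zoe: 6 -> 9. State: Zoe=9, Carol=0
Event 4 (Zoe +3): Zoe: 9 -> 12. State: Zoe=12, Carol=0
Event 5 (Zoe -4): Zoe: 12 -> 8. State: Zoe=8, Carol=0
Event 6 (Carol +4): Carol: 0 -> 4. State: Zoe=8, Carol=4
Event 7 (Zoe -> Carol, 2): Zoe: 8 -> 6, Carol: 4 -> 6. State: Zoe=6, Carol=6
Event 8 (Carol +3): Carol: 6 -> 9. State: Zoe=6, Carol=9
Event 9 (Zoe -1): Zoe: 6 -> 5. State: Zoe=5, Carol=9

Zoe's final count: 5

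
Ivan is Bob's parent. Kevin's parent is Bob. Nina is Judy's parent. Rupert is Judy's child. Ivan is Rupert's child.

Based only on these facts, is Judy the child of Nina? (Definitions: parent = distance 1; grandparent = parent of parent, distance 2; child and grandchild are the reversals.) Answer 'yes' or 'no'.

Reconstructing the parent chain from the given facts:
  Nina -> Judy -> Rupert -> Ivan -> Bob -> Kevin
(each arrow means 'parent of the next')
Positions in the chain (0 = top):
  position of Nina: 0
  position of Judy: 1
  position of Rupert: 2
  position of Ivan: 3
  position of Bob: 4
  position of Kevin: 5

Judy is at position 1, Nina is at position 0; signed distance (j - i) = -1.
'child' requires j - i = -1. Actual distance is -1, so the relation HOLDS.

Answer: yes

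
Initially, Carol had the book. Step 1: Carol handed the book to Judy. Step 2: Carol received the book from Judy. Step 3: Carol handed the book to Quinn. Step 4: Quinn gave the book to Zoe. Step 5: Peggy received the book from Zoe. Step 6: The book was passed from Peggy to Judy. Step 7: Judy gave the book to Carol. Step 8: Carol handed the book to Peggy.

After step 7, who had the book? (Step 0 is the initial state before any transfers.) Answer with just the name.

Answer: Carol

Derivation:
Tracking the book holder through step 7:
After step 0 (start): Carol
After step 1: Judy
After step 2: Carol
After step 3: Quinn
After step 4: Zoe
After step 5: Peggy
After step 6: Judy
After step 7: Carol

At step 7, the holder is Carol.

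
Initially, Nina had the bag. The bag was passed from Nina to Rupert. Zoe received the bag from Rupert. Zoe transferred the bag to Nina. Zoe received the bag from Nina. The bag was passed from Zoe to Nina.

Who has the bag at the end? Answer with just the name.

Answer: Nina

Derivation:
Tracking the bag through each event:
Start: Nina has the bag.
After event 1: Rupert has the bag.
After event 2: Zoe has the bag.
After event 3: Nina has the bag.
After event 4: Zoe has the bag.
After event 5: Nina has the bag.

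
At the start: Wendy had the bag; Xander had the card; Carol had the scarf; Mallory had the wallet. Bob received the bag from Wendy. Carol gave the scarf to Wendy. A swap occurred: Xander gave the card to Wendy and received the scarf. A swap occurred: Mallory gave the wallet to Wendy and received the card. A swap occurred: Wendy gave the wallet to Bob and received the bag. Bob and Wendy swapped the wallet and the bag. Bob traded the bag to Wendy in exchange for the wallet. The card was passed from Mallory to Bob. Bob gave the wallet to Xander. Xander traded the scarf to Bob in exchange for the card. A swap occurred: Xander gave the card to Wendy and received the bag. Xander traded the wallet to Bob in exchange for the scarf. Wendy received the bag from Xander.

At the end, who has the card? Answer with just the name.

Answer: Wendy

Derivation:
Tracking all object holders:
Start: bag:Wendy, card:Xander, scarf:Carol, wallet:Mallory
Event 1 (give bag: Wendy -> Bob). State: bag:Bob, card:Xander, scarf:Carol, wallet:Mallory
Event 2 (give scarf: Carol -> Wendy). State: bag:Bob, card:Xander, scarf:Wendy, wallet:Mallory
Event 3 (swap card<->scarf: now card:Wendy, scarf:Xander). State: bag:Bob, card:Wendy, scarf:Xander, wallet:Mallory
Event 4 (swap wallet<->card: now wallet:Wendy, card:Mallory). State: bag:Bob, card:Mallory, scarf:Xander, wallet:Wendy
Event 5 (swap wallet<->bag: now wallet:Bob, bag:Wendy). State: bag:Wendy, card:Mallory, scarf:Xander, wallet:Bob
Event 6 (swap wallet<->bag: now wallet:Wendy, bag:Bob). State: bag:Bob, card:Mallory, scarf:Xander, wallet:Wendy
Event 7 (swap bag<->wallet: now bag:Wendy, wallet:Bob). State: bag:Wendy, card:Mallory, scarf:Xander, wallet:Bob
Event 8 (give card: Mallory -> Bob). State: bag:Wendy, card:Bob, scarf:Xander, wallet:Bob
Event 9 (give wallet: Bob -> Xander). State: bag:Wendy, card:Bob, scarf:Xander, wallet:Xander
Event 10 (swap scarf<->card: now scarf:Bob, card:Xander). State: bag:Wendy, card:Xander, scarf:Bob, wallet:Xander
Event 11 (swap card<->bag: now card:Wendy, bag:Xander). State: bag:Xander, card:Wendy, scarf:Bob, wallet:Xander
Event 12 (swap wallet<->scarf: now wallet:Bob, scarf:Xander). State: bag:Xander, card:Wendy, scarf:Xander, wallet:Bob
Event 13 (give bag: Xander -> Wendy). State: bag:Wendy, card:Wendy, scarf:Xander, wallet:Bob

Final state: bag:Wendy, card:Wendy, scarf:Xander, wallet:Bob
The card is held by Wendy.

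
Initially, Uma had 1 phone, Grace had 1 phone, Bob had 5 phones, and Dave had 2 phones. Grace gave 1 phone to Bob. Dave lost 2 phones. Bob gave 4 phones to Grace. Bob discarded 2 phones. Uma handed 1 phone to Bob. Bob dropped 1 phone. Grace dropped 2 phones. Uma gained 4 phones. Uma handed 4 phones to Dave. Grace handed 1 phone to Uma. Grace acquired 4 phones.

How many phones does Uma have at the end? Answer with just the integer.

Tracking counts step by step:
Start: Uma=1, Grace=1, Bob=5, Dave=2
Event 1 (Grace -> Bob, 1): Grace: 1 -> 0, Bob: 5 -> 6. State: Uma=1, Grace=0, Bob=6, Dave=2
Event 2 (Dave -2): Dave: 2 -> 0. State: Uma=1, Grace=0, Bob=6, Dave=0
Event 3 (Bob -> Grace, 4): Bob: 6 -> 2, Grace: 0 -> 4. State: Uma=1, Grace=4, Bob=2, Dave=0
Event 4 (Bob -2): Bob: 2 -> 0. State: Uma=1, Grace=4, Bob=0, Dave=0
Event 5 (Uma -> Bob, 1): Uma: 1 -> 0, Bob: 0 -> 1. State: Uma=0, Grace=4, Bob=1, Dave=0
Event 6 (Bob -1): Bob: 1 -> 0. State: Uma=0, Grace=4, Bob=0, Dave=0
Event 7 (Grace -2): Grace: 4 -> 2. State: Uma=0, Grace=2, Bob=0, Dave=0
Event 8 (Uma +4): Uma: 0 -> 4. State: Uma=4, Grace=2, Bob=0, Dave=0
Event 9 (Uma -> Dave, 4): Uma: 4 -> 0, Dave: 0 -> 4. State: Uma=0, Grace=2, Bob=0, Dave=4
Event 10 (Grace -> Uma, 1): Grace: 2 -> 1, Uma: 0 -> 1. State: Uma=1, Grace=1, Bob=0, Dave=4
Event 11 (Grace +4): Grace: 1 -> 5. State: Uma=1, Grace=5, Bob=0, Dave=4

Uma's final count: 1

Answer: 1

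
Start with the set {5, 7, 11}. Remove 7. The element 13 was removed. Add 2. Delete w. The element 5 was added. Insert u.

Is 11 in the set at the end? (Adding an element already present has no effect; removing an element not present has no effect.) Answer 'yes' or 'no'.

Tracking the set through each operation:
Start: {11, 5, 7}
Event 1 (remove 7): removed. Set: {11, 5}
Event 2 (remove 13): not present, no change. Set: {11, 5}
Event 3 (add 2): added. Set: {11, 2, 5}
Event 4 (remove w): not present, no change. Set: {11, 2, 5}
Event 5 (add 5): already present, no change. Set: {11, 2, 5}
Event 6 (add u): added. Set: {11, 2, 5, u}

Final set: {11, 2, 5, u} (size 4)
11 is in the final set.

Answer: yes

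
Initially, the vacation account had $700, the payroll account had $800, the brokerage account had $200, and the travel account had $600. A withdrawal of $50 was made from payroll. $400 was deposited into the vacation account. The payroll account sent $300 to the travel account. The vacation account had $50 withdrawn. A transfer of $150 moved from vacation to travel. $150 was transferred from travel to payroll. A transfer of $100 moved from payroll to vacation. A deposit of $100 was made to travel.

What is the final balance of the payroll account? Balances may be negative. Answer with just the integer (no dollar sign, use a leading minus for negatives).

Answer: 500

Derivation:
Tracking account balances step by step:
Start: vacation=700, payroll=800, brokerage=200, travel=600
Event 1 (withdraw 50 from payroll): payroll: 800 - 50 = 750. Balances: vacation=700, payroll=750, brokerage=200, travel=600
Event 2 (deposit 400 to vacation): vacation: 700 + 400 = 1100. Balances: vacation=1100, payroll=750, brokerage=200, travel=600
Event 3 (transfer 300 payroll -> travel): payroll: 750 - 300 = 450, travel: 600 + 300 = 900. Balances: vacation=1100, payroll=450, brokerage=200, travel=900
Event 4 (withdraw 50 from vacation): vacation: 1100 - 50 = 1050. Balances: vacation=1050, payroll=450, brokerage=200, travel=900
Event 5 (transfer 150 vacation -> travel): vacation: 1050 - 150 = 900, travel: 900 + 150 = 1050. Balances: vacation=900, payroll=450, brokerage=200, travel=1050
Event 6 (transfer 150 travel -> payroll): travel: 1050 - 150 = 900, payroll: 450 + 150 = 600. Balances: vacation=900, payroll=600, brokerage=200, travel=900
Event 7 (transfer 100 payroll -> vacation): payroll: 600 - 100 = 500, vacation: 900 + 100 = 1000. Balances: vacation=1000, payroll=500, brokerage=200, travel=900
Event 8 (deposit 100 to travel): travel: 900 + 100 = 1000. Balances: vacation=1000, payroll=500, brokerage=200, travel=1000

Final balance of payroll: 500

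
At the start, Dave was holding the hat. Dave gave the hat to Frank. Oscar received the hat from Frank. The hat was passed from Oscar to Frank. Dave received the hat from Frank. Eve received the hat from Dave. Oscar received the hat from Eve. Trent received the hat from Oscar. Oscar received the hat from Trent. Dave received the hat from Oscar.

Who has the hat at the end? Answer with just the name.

Answer: Dave

Derivation:
Tracking the hat through each event:
Start: Dave has the hat.
After event 1: Frank has the hat.
After event 2: Oscar has the hat.
After event 3: Frank has the hat.
After event 4: Dave has the hat.
After event 5: Eve has the hat.
After event 6: Oscar has the hat.
After event 7: Trent has the hat.
After event 8: Oscar has the hat.
After event 9: Dave has the hat.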